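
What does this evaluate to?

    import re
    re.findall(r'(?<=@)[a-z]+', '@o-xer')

['o']

Because the assertion is zero-width, the text it checks is not consumed and won't appear in the result.
No capturing groups, so `findall` returns the 1 full match string.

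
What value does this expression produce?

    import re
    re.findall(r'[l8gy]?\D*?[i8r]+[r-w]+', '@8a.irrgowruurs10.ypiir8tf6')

['8a.irr', 'gowruurs', '.ypiir8t']

The pattern matches optionally one of [l8gy], then zero or more of a non-digit (lazy); then one or more of one of [i8r]; then one or more of a character in [r-w].
Because the quantifier is non-greedy, it stops expanding at the earliest point where the rest of the pattern can succeed.
Matches: at [1:7] → '8a.irr'; at [7:15] → 'gowruurs'; at [17:25] → '.ypiir8t'.
With no groups in the pattern, `findall` gives back each whole match — 3 here.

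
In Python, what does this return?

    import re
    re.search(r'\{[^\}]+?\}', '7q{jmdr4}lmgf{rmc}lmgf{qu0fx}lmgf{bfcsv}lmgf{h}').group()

'{jmdr4}'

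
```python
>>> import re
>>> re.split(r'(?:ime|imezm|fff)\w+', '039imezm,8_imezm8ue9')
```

Each match becomes a cut point; 3 segments remain.

['039', ',8_', '']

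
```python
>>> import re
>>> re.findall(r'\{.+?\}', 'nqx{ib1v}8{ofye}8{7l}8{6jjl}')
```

['{ib1v}', '{ofye}', '{7l}', '{6jjl}']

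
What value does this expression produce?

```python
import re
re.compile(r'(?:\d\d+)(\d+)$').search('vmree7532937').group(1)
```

The pattern matches a digit, then one or more of a digit (non-capturing group); then one or more of a digit (captured); then anchored at the end.
`re.search` scans for the first position where the pattern succeeds.
The match spans [5:12] → '7532937'.
Captured: group 1 = '7'.

'7'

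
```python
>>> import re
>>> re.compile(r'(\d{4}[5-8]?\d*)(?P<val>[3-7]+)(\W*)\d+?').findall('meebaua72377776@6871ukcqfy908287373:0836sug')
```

[('7237777', '6', '@'), ('90828737', '3', ':')]

The pattern matches exactly 4 of a digit, then optionally a character in [5-8], then zero or more of a digit (captured); then one or more of a character in [3-7] (captured as 'val'); then zero or more of a non-word character (captured); then one or more of a digit (lazy).
Scanning left to right: at [7:17] match '72377776@6', groups = ('7237777', '6', '@'); at [26:37] match '908287373:0', groups = ('90828737', '3', ':').
With 3 capturing groups, `findall` returns a 3-tuple per match.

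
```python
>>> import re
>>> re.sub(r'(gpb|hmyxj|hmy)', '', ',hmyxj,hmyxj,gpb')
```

Branches in `(...|...)` are attempted left-to-right; the first branch that allows the whole pattern to succeed is taken.
Matches: at [1:6] → 'hmyxj'; at [7:12] → 'hmyxj'; at [13:16] → 'gpb'.
Each match is replaced by ''.

',,,'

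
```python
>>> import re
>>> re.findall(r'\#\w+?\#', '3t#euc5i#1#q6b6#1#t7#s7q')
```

Scanning left to right: at [2:9] → '#euc5i#'; at [10:16] → '#q6b6#'; at [17:21] → '#t7#'.
`findall` yields the raw match text (3 of them) because the pattern has no groups.

['#euc5i#', '#q6b6#', '#t7#']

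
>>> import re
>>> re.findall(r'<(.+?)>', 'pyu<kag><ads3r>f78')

['kag', 'ads3r']

Scanning left to right: at [3:8] match '<kag>', group 1 = 'kag'; at [8:15] match '<ads3r>', group 1 = 'ads3r'.
Because there's exactly one group, `findall` drops the full match and keeps group 1 from each hit.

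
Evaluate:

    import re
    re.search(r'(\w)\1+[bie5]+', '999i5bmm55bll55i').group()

'999i5b'

`\1` is not a pattern — it's the concrete string captured by group 1, re-applied verbatim.
The match spans [0:6] → '999i5b'.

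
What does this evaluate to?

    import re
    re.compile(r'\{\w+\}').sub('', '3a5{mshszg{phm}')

'3a5{mshszg'

Matches: at [10:15] → '{phm}'.
`sub` substitutes '' at each match site.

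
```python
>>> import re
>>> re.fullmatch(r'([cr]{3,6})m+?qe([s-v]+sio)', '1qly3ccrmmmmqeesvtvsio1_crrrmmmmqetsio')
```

None

`fullmatch` succeeds only if the pattern covers the string from start to end.
Here there's no way to consume every character, so the call returns None.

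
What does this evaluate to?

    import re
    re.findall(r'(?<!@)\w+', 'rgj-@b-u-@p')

['rgj', 'u']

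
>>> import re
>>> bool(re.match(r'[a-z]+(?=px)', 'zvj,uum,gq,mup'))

Because the assertion is zero-width, the text it checks is not consumed and won't appear in the result.
`match` is anchored at position 0; if the pattern doesn't fit there, it returns None.
Here the string doesn't start with a match, so the call returns None, and `bool(None)` is False.

False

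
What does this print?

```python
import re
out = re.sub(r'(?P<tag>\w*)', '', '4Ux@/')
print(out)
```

@/

Pattern: zero or more of a word character (captured as 'tag').
Matches: at [0:3] → '4Ux'; at [3:3] → ''; at [4:4] → ''; at [5:5] → ''.
`sub` substitutes '' at each match site.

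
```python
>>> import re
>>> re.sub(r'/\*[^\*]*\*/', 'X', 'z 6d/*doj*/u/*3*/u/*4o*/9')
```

'z 6dXuXuX9'

`sub` substitutes 'X' at each match site.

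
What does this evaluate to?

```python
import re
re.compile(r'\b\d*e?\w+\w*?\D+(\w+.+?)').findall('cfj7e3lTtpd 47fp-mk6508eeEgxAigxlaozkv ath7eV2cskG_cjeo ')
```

['47fp-', '7eV2cskG_cjeo ']

Pattern: a word boundary (`\b`, zero-width); then zero or more of a digit, then optionally a literal 'e', then one or more of a word character; then zero or more of a word character (lazy), then one or more of a non-digit; then one or more of a word character, then one or more of any character (lazy) (captured).
The `?` after the quantifier makes it lazy — it takes as little as possible before letting the rest of the pattern try.
Walking the string: at [0:17] match 'cfj7e3lTtpd 47fp-', group 1 = '47fp-'; at [17:56] match 'mk6508eeEgxAigxlaozkv ath7eV2cskG_cjeo ', group 1 = '7eV2cskG_cjeo '.
`findall` collects group 1 from each match (2 total).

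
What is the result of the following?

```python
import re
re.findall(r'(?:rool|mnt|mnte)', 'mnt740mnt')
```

['mnt', 'mnt']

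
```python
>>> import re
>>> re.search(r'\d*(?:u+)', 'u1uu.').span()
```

(0, 1)

The pattern matches zero or more of a digit; then one or more of a literal 'u' (non-capturing group).
`re.search` scans for the first position where the pattern succeeds.
The match spans [0:1] → 'u'.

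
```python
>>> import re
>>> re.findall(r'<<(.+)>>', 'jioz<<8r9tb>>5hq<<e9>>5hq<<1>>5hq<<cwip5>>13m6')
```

Walking the string: at [4:42] match '<<8r9tb>>5hq<<e9>>5hq<<1>>5hq<<cwip5>>', group 1 = '8r9tb>>5hq<<e9>>5hq<<1>>5hq<<cwip5'.
Because there's exactly one group, `findall` drops the full match and keeps group 1 from the one hit.

['8r9tb>>5hq<<e9>>5hq<<1>>5hq<<cwip5']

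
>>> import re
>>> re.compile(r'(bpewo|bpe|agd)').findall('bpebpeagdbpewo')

['bpe', 'bpe', 'agd', 'bpewo']

Alternation tries branches left to right and keeps the first one that lets the overall match succeed at that position.
Walking the string: at [0:3] match 'bpe', group 1 = 'bpe'; at [3:6] match 'bpe', group 1 = 'bpe'; at [6:9] match 'agd', group 1 = 'agd'; at [9:14] match 'bpewo', group 1 = 'bpewo'.
One capturing group, so `findall` returns just the captured substring from each match — 4 in all.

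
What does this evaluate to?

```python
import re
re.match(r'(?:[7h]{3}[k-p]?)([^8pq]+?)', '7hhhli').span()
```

(0, 4)

The pattern matches exactly 3 of one of [7h], then optionally a character in [k-p] (non-capturing group); then one or more of any character except [8pq] (lazy) (captured).
A non-greedy quantifier consumes as few characters as it can — just enough that the remainder of the pattern still matches from where it stops; whatever follows it matches normally.
`match` is anchored at position 0; if the pattern doesn't fit there, it returns None.
The match spans [0:4] → '7hhh'.
Captured: group 1 = 'h'.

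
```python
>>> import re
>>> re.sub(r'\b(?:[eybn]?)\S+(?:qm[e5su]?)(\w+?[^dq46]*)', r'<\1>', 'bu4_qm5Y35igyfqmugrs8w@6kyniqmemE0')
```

Pattern: a word boundary (`\b`, zero-width); then optionally one of [eybn] (non-capturing group); then one or more of a non-whitespace character; then the literal 'qm', then optionally one of [e5su] (non-capturing group); then one or more of a word character (lazy), then zero or more of any character except [dq46] (captured).
`\1` in the replacement pulls in group 1's text for each match.

'<mE0>'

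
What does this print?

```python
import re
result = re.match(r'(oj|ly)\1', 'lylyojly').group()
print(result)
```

lyly

`\1` is not a pattern — it's the concrete string captured by group 1, re-applied verbatim.
`match` is anchored at position 0; if the pattern doesn't fit there, it returns None.
The match spans [0:4] → 'lyly'.
Captured: group 1 = 'ly'.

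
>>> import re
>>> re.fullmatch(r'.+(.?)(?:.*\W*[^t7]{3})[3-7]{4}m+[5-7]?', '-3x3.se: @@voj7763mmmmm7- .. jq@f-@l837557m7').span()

The pattern matches one or more of any character; then optionally any character (captured); then zero or more of any character, then zero or more of a non-word character, then exactly 3 of any character except [t7] (non-capturing group); then exactly 4 of a character in [3-7], then one or more of the literal 'm'; then optionally a character in [5-7].
`re.fullmatch` requires the pattern to consume the entire string.
The match spans [0:44] → '-3x3.se: @@voj7763mmmmm7- .. jq@f-@l837557m7'.
Captured: group 1 = ''.

(0, 44)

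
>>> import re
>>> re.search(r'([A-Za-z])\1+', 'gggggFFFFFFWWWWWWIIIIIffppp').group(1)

The match spans [0:5] → 'ggggg'.
Captured: group 1 = 'g'.

'g'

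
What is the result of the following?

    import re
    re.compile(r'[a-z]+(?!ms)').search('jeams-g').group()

`(?!…)`/`(?<!…)` only lets a position through if the neighbouring text does NOT match; no characters are consumed.
Unlike `match`, `search` isn't anchored — it looks for the pattern anywhere in the string.
The match spans [0:5] → 'jeams'.

'jeams'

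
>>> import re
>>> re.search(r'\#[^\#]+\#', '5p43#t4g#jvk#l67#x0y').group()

'#t4g#'

The match spans [4:9] → '#t4g#'.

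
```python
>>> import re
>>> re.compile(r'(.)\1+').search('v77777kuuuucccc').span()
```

(1, 6)

The backreference `\1` re-matches whatever the first group consumed, character for character.
Unlike `match`, `search` isn't anchored — it looks for the pattern anywhere in the string.
The match spans [1:6] → '77777'.
Captured: group 1 = '7'.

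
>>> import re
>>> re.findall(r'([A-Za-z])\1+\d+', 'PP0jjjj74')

`\1` has to match the exact text group 1 already captured.
Scanning left to right: at [0:3] match 'PP0', group 1 = 'P'; at [3:9] match 'jjjj74', group 1 = 'j'.
`findall` collects group 1 from each match (2 total).

['P', 'j']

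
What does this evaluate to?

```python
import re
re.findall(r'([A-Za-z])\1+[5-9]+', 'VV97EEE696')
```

['V', 'E']

`\1` is not a pattern — it's the concrete string captured by group 1, re-applied verbatim.
With a single group, `findall` returns only what that group captured — 2 items.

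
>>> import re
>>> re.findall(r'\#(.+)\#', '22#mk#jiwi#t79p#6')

['mk#jiwi#t79p']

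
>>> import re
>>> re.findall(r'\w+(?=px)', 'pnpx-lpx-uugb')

['pn', 'l']

The lookaround is zero-width — it requires the adjacent text to match without consuming it, so the asserted text isn't part of the match.
Matches: at [0:2] → 'pn'; at [5:6] → 'l'.
Since nothing is captured, `findall` lists the 2 matched substrings directly.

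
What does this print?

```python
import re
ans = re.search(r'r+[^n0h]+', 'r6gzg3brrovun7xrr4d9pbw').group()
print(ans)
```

r6gzg3brrovu

The pattern matches one or more of a literal 'r'; then one or more of any character except [n0h].
The match spans [0:12] → 'r6gzg3brrovu'.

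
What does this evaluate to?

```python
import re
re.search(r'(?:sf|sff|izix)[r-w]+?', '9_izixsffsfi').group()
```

'izixs'

The match spans [2:7] → 'izixs'.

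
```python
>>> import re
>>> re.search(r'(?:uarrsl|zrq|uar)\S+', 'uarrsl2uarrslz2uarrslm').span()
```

`re.search` tries every starting position until one works.
The match spans [0:22] → 'uarrsl2uarrslz2uarrslm'.

(0, 22)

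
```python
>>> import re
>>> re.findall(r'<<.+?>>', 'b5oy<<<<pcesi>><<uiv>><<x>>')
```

['<<<<pcesi>>', '<<uiv>>', '<<x>>']

Walking the string: at [4:15] → '<<<<pcesi>>'; at [15:22] → '<<uiv>>'; at [22:27] → '<<x>>'.
Since nothing is captured, `findall` lists the 3 matched substrings directly.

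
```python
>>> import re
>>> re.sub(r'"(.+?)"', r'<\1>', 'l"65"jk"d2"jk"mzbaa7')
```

With the lazy modifier that quantifier settles for the fewest repetitions that let the rest of the pattern succeed (the atoms after it are unaffected and can still be greedy).
Matches: at [1:5] → '"65"'; at [7:11] → '"d2"'.
The replacement refers to a captured group, so each match is rewritten using its own captured text.

'l<65>jk<d2>jk"mzbaa7'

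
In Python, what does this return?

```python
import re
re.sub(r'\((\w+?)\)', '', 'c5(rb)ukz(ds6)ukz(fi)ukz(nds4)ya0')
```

'c5ukzukzukzya0'

`sub` substitutes '' at each match site.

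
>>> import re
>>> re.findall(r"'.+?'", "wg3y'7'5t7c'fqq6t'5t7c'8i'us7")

["'7'", "'fqq6t'", "'8i'"]

Lazy quantifiers expand one character at a time until the remainder of the pattern can match.
With no groups in the pattern, `findall` gives back each whole match — 3 here.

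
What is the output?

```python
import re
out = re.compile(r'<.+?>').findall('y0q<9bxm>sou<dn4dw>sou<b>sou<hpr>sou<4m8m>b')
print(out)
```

A `+?`/`*?`/`{m,n}?` starts at its minimum and grows only as far as needed for what follows to match.
No capturing groups, so `findall` returns the 5 full match strings.

['<9bxm>', '<dn4dw>', '<b>', '<hpr>', '<4m8m>']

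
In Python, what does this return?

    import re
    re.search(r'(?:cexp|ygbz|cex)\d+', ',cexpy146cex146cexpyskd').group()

'cex146'

Unlike `match`, `search` isn't anchored — it looks for the pattern anywhere in the string.
The match spans [9:15] → 'cex146'.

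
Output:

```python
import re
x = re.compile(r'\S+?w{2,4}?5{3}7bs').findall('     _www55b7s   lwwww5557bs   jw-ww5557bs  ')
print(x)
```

['lwwww5557bs', 'jw-ww5557bs']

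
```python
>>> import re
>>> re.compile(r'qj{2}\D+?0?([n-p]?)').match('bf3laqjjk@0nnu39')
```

None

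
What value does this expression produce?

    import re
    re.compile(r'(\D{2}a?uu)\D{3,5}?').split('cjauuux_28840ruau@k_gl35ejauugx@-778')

Pattern: exactly 2 of a non-digit, then optionally the literal 'a', then the literal 'uu' (captured); then 3 to 5 of a non-digit (lazy).
Matches to split on: at [0:8] → 'cjauuux_'; at [24:32] → 'ejauugx@'.
Because the pattern has a capturing group, `split` also inserts each captured text between the pieces.

['', 'cjauu', '28840ruau@k_gl35', 'ejauu', '-778']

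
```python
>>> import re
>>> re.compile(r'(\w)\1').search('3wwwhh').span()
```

`\1` has to match the exact text group 1 already captured.
The match spans [1:3] → 'ww'.

(1, 3)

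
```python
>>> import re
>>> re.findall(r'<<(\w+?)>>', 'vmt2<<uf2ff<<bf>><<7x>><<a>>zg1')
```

['bf', '7x', 'a']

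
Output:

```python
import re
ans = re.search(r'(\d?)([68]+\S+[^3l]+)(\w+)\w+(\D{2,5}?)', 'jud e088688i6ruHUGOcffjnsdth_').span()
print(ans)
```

(5, 29)

The pattern matches optionally a digit (captured); then one or more of one of [68], then one or more of a non-whitespace character, then one or more of any character except [3l] (captured); then one or more of a word character (captured); then one or more of a word character; then 2 to 5 of a non-digit (lazy) (captured).
`re.search` tries every starting position until one works.
The match spans [5:29] → '088688i6ruHUGOcffjnsdth_'.
Captured: group 1 = '0', group 2 = '88688i6ruHUGOcffjns', group 3 = 'd', group 4 = 'h_'.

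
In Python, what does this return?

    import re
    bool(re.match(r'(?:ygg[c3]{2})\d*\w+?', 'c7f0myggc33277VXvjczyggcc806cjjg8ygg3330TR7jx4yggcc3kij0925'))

`re.match` only tries the pattern at the start of the string.
Here the pattern fails at index 0, so the call returns None, and `bool(None)` is False.

False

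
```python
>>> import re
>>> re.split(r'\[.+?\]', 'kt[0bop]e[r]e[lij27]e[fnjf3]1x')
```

Matches to split on: at [2:8] → '[0bop]'; at [9:12] → '[r]'; at [13:20] → '[lij27]'; at [21:28] → '[fnjf3]'.
Splitting on the pattern gives 5 pieces.

['kt', 'e', 'e', 'e', '1x']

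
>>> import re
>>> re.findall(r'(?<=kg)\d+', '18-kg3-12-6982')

['3']

Because the assertion is zero-width, the text it checks is not consumed and won't appear in the result.
Since nothing is captured, `findall` lists the 1 matched substring directly.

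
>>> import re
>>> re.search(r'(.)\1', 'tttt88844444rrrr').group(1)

The match spans [0:2] → 'tt'.
Captured: group 1 = 't'.

't'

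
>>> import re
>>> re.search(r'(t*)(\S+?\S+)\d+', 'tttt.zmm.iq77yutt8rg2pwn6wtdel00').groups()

Pattern: zero or more of a literal 't' (captured); then one or more of a non-whitespace character (lazy), then one or more of a non-whitespace character (captured); then one or more of a digit.
`search` walks the string left to right and returns the first match it finds.
The match spans [0:32] → 'tttt.zmm.iq77yutt8rg2pwn6wtdel00'.
Captured: group 1 = 'tttt', group 2 = '.zmm.iq77yutt8rg2pwn6wtdel0'.

('tttt', '.zmm.iq77yutt8rg2pwn6wtdel0')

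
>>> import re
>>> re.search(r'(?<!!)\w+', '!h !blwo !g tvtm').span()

A negative assertion filters positions out without eating any characters.
The match spans [5:8] → 'lwo'.

(5, 8)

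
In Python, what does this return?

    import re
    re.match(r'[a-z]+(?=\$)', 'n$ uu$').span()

`match` is anchored at position 0; if the pattern doesn't fit there, it returns None.
The match spans [0:1] → 'n'.

(0, 1)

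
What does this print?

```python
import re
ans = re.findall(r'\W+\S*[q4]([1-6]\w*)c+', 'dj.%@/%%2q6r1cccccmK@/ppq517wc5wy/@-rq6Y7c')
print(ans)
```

Pattern: one or more of a non-word character; then zero or more of a non-whitespace character, then one of [q4]; then a character in [1-6], then zero or more of a word character (captured); then one or more of a literal 'c'.
Scanning left to right: at [2:42] match '.%@/%%2q6r1cccccmK@/ppq517wc5wy/@-rq6Y7c', group 1 = '6Y7'.
One capturing group, so `findall` returns just the captured substring from the one match — 1 in all.

['6Y7']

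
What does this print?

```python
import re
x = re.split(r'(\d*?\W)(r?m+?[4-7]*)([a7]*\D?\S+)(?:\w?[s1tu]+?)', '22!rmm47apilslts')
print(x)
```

['', '22!', 'rm', 'm47apilslt', '']

With a capturing group present, the delimiter's captured portion is kept in the result list.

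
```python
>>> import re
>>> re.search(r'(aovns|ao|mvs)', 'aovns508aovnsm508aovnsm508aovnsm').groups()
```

('aovns',)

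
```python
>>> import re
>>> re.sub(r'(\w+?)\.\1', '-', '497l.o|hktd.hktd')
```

A backreference is literal: `\1` must see the identical characters the first group matched.
Matches: at [7:16] → 'hktd.hktd'.
Every occurrence is swapped for '-'.

'497l.o|-'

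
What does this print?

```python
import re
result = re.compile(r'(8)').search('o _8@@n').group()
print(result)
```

The match spans [3:4] → '8'.

8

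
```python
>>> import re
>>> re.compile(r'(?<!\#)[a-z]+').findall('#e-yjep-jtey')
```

['yjep', 'jtey']

The negative lookahead/lookbehind blocks any match where the forbidden context is present.
Scanning left to right: at [3:7] → 'yjep'; at [8:12] → 'jtey'.
Since nothing is captured, `findall` lists the 2 matched substrings directly.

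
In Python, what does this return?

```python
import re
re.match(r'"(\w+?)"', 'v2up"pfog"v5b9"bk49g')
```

`match` is anchored at position 0; if the pattern doesn't fit there, it returns None.
Here position 0 doesn't satisfy it, so the call returns None.

None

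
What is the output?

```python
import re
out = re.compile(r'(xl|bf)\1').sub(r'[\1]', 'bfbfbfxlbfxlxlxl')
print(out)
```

A backreference is literal: `\1` must see the identical characters the first group matched.
Each match is replaced using the text its own group 1 captured.

[bf]bfxlbf[xl]xl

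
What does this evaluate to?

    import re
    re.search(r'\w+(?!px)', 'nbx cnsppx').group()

Because the assertion is negative and zero-width, positions next to the forbidden text are skipped.
The match spans [0:3] → 'nbx'.

'nbx'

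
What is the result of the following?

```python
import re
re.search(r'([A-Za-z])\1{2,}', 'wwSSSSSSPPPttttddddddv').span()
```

(2, 8)

`\1` is not a pattern — it's the concrete string captured by group 1, re-applied verbatim.
`re.search` scans for the first position where the pattern succeeds.
The match spans [2:8] → 'SSSSSS'.
Captured: group 1 = 'S'.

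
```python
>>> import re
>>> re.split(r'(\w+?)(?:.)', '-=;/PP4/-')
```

With the lazy modifier that quantifier settles for the fewest repetitions that let the rest of the pattern succeed (the atoms after it are unaffected and can still be greedy).
The group in the pattern means `split` returns the separators' captures alongside the pieces.

['-=;/', 'P', '', '4', '-']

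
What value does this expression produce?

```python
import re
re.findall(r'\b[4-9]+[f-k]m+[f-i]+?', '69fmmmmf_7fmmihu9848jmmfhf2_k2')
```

['69fmmmmf']

This matches a word boundary (`\b`, zero-width); then one or more of a character in [4-9]; then a character in [f-k], then one or more of a literal 'm'; then one or more of a character in [f-i] (lazy).
With no groups in the pattern, `findall` gives back each whole match — 1 here.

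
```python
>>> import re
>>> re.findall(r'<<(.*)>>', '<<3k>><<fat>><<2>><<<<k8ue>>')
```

['3k>><<fat>><<2>><<<<k8ue']

Walking the string: at [0:28] match '<<3k>><<fat>><<2>><<<<k8ue>>', group 1 = '3k>><<fat>><<2>><<<<k8ue'.
Because there's exactly one group, `findall` drops the full match and keeps group 1 from the one hit.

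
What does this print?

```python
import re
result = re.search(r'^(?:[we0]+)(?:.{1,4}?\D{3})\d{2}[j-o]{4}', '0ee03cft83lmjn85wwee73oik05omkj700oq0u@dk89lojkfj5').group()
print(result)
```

0ee03cft83lmjn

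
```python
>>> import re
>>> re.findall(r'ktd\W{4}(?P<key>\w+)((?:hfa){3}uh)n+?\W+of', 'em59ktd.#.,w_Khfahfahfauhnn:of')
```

[('w_K', 'hfahfahfauh')]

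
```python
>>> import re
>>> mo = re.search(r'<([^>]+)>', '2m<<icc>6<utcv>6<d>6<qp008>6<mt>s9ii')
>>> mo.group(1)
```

`search` walks the string left to right and returns the first match it finds.
The match spans [2:8] → '<<icc>'.
Captured: group 1 = '<icc'.

'<icc'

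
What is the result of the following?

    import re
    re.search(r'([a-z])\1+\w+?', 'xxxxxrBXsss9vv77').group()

The backreference `\1` re-matches whatever the first group consumed, character for character.
The match spans [0:6] → 'xxxxxr'.

'xxxxxr'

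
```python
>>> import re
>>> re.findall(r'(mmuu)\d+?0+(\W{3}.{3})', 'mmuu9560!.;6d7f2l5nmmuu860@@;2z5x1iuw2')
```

[('mmuu', '!.;6d7'), ('mmuu', '@@;2z5')]

This matches the literal 'mmu', then a literal 'u' (captured); then one or more of a digit (lazy); then one or more of a literal '0'; then exactly 3 of a non-word character, then exactly 3 of any character (captured).
Matches: at [0:14] match 'mmuu9560!.;6d7', groups = ('mmuu', '!.;6d7'); at [19:32] match 'mmuu860@@;2z5', groups = ('mmuu', '@@;2z5').
`findall` packs the 2 group values into a tuple for every match.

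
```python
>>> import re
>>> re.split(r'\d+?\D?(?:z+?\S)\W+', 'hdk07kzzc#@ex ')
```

['hdk', 'ex ']

This matches one or more of a digit (lazy), then optionally a non-digit; then one or more of a literal 'z' (lazy), then a non-whitespace character (non-capturing group); then one or more of a non-word character.
Matches to split on: at [3:11] → '07kzzc#@'.
Splitting on the pattern gives 2 pieces.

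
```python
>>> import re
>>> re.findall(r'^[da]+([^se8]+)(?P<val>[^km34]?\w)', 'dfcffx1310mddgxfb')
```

[('fcffx1310mddgxf', 'b')]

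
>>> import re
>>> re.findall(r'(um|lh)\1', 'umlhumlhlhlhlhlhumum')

`\1` is not a pattern — it's the concrete string captured by group 1, re-applied verbatim.
Scanning left to right: at [6:10] match 'lhlh', group 1 = 'lh'; at [10:14] match 'lhlh', group 1 = 'lh'; at [16:20] match 'umum', group 1 = 'um'.
One capturing group, so `findall` returns just the captured substring from each match — 3 in all.

['lh', 'lh', 'um']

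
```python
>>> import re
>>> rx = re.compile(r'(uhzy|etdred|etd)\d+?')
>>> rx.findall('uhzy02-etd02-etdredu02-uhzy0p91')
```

['uhzy', 'etd', 'uhzy']

Walking the string: at [0:5] match 'uhzy0', group 1 = 'uhzy'; at [7:11] match 'etd0', group 1 = 'etd'; at [23:28] match 'uhzy0', group 1 = 'uhzy'.
`findall` collects group 1 from each match (3 total).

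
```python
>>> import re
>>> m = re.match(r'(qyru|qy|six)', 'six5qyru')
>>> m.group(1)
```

With `match`, the pattern is implicitly anchored at the beginning.
The match spans [0:3] → 'six'.
Captured: group 1 = 'six'.

'six'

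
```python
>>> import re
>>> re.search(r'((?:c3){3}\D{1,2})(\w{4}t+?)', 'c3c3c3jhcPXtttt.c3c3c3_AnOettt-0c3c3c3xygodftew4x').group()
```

The `?` after the quantifier makes it lazy — it takes as little as possible before letting the rest of the pattern try.
The match spans [0:13] → 'c3c3c3jhcPXtt'.

'c3c3c3jhcPXtt'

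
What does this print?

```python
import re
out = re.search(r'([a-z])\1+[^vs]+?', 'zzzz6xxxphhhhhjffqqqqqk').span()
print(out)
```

After group 1 captures some text, `\1` only succeeds where that same text appears again.
`search` walks the string left to right and returns the first match it finds.
The match spans [0:5] → 'zzzz6'.
Captured: group 1 = 'z'.

(0, 5)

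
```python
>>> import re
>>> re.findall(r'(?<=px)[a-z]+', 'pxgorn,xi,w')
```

['gorn']

Lookahead/lookbehind check context without consuming it, so the matched span excludes the asserted characters.
Matches: at [2:6] → 'gorn'.
No capturing groups, so `findall` returns the 1 full match string.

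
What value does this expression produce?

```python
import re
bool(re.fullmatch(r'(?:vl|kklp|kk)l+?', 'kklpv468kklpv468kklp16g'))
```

False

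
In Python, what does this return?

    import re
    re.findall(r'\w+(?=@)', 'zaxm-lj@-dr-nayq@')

The `(?=…)`/`(?<=…)` assertion just peeks at neighbouring text; it doesn't advance the match position.
Scanning left to right: at [5:7] → 'lj'; at [12:16] → 'nayq'.
No capturing groups, so `findall` returns the 2 full match strings.

['lj', 'nayq']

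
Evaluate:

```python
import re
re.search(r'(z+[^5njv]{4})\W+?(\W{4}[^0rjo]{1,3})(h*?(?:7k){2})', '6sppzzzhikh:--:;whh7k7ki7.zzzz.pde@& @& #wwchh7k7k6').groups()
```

This matches one or more of the literal 'z', then exactly 4 of any character except [5njv] (captured); then one or more of a non-word character (lazy); then exactly 4 of a non-word character, then 1 to 3 of any character except [0rjo] (captured); then zero or more of a literal 'h' (lazy), then the literal '7k' repeated 2 times (captured).
`re.search` tries every starting position until one works.
The match spans [4:23] → 'zzzhikh:--:;whh7k7k'.
Captured: group 1 = 'zzzhikh', group 2 = '--:;whh', group 3 = '7k7k'.

('zzzhikh', '--:;whh', '7k7k')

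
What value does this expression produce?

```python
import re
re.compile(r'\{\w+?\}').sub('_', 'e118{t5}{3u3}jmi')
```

Matches: at [4:8] → '{t5}'; at [8:13] → '{3u3}'.
Every occurrence is swapped for '_'.

'e118__jmi'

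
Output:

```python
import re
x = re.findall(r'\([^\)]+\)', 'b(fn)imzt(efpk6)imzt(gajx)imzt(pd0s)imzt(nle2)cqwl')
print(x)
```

['(fn)', '(efpk6)', '(gajx)', '(pd0s)', '(nle2)']

Matches: at [1:5] → '(fn)'; at [9:16] → '(efpk6)'; at [20:26] → '(gajx)'; at [30:36] → '(pd0s)'; at [40:46] → '(nle2)'.
With no groups in the pattern, `findall` gives back each whole match — 5 here.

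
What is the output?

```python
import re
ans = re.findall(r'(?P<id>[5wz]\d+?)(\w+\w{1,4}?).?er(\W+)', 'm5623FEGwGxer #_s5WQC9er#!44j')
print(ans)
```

Pattern: one of [5wz], then one or more of a digit (lazy) (captured as 'id'); then one or more of a word character, then 1 to 4 of a word character (lazy) (captured); then optionally any character, then the literal 'er'; then one or more of a non-word character (captured).
Lazy quantifiers expand one character at a time until the remainder of the pattern can match.
Matches: at [1:15] match '5623FEGwGxer #', groups = ('56', '23FEGwGx', ' #').
3 groups means the one result is a tuple of 3 captured strings — 1 here.

[('56', '23FEGwGx', ' #')]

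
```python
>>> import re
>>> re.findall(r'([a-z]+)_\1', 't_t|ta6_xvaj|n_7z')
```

After group 1 captures some text, `\1` only succeeds where that same text appears again.
With a single group, `findall` returns only what that group captured — 1 item.

['t']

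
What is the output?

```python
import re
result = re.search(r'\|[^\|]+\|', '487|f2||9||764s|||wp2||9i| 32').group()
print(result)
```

|f2|

The match spans [3:7] → '|f2|'.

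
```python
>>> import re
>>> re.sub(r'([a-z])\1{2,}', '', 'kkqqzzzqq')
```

'kkqqqq'

`\1` is not a pattern — it's the concrete string captured by group 1, re-applied verbatim.
`sub` substitutes '' at each match site.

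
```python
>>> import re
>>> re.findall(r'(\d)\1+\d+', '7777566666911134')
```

`\1` is not a pattern — it's the concrete string captured by group 1, re-applied verbatim.
Because there's exactly one group, `findall` drops the full match and keeps group 1 from the one hit.

['7']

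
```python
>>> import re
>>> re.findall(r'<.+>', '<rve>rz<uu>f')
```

['<rve>rz<uu>']

Walking the string: at [0:11] → '<rve>rz<uu>'.
`findall` yields the raw match text (1 of them) because the pattern has no groups.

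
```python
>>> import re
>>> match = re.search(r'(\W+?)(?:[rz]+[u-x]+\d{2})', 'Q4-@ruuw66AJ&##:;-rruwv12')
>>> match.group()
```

The match spans [2:10] → '-@ruuw66'.

'-@ruuw66'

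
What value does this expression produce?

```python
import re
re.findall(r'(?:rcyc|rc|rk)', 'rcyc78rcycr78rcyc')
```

The regex engine tests alternatives in the order written; an earlier branch that matches wins even if a later one would match more.
Walking the string: at [0:4] → 'rcyc'; at [6:10] → 'rcyc'; at [13:17] → 'rcyc'.
With no groups in the pattern, `findall` gives back each whole match — 3 here.

['rcyc', 'rcyc', 'rcyc']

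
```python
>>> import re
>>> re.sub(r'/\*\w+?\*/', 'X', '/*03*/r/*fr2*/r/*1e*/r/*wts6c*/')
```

'XrXrXrX'

`sub` substitutes 'X' at each match site.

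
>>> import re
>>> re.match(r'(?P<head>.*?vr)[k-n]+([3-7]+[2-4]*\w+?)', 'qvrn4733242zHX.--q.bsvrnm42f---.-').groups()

This matches zero or more of any character (lazy), then the literal 'vr' (captured as 'head'); then one or more of a character in [k-n]; then one or more of a character in [3-7], then zero or more of a character in [2-4], then one or more of a word character (lazy) (captured).
With `match`, the pattern is implicitly anchored at the beginning.
The match spans [0:12] → 'qvrn4733242z'.
Captured: group 1 = 'qvr', group 2 = '4733242z'.

('qvr', '4733242z')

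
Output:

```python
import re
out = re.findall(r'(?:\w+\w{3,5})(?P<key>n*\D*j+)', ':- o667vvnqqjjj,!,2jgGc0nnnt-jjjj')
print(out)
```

['j', '-jjjj']

`findall` collects group 1 from each match (2 total).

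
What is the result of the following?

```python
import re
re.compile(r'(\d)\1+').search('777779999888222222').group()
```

'77777'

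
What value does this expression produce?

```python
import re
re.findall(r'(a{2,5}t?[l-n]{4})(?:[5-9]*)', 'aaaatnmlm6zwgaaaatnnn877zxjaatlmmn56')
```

['aaaatnmlm', 'aatlmmn']

One capturing group, so `findall` returns just the captured substring from each match — 2 in all.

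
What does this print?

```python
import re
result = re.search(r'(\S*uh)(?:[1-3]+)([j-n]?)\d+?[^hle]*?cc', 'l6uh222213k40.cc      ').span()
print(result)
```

(0, 16)

The pattern matches zero or more of a non-whitespace character, then the literal 'uh' (captured); then one or more of a character in [1-3] (non-capturing group); then optionally a character in [j-n] (captured); then one or more of a digit (lazy); then zero or more of any character except [hle] (lazy), then the literal 'cc'.
`search` walks the string left to right and returns the first match it finds.
The match spans [0:16] → 'l6uh222213k40.cc'.
Captured: group 1 = 'l6uh', group 2 = 'k'.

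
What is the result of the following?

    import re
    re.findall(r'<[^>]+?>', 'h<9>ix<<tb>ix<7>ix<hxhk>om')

Matches: at [1:4] → '<9>'; at [6:11] → '<<tb>'; at [13:16] → '<7>'; at [18:24] → '<hxhk>'.
No capturing groups, so `findall` returns the 4 full match strings.

['<9>', '<<tb>', '<7>', '<hxhk>']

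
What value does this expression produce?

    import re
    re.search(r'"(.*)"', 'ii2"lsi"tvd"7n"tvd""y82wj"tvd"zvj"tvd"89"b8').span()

`re.search` scans for the first position where the pattern succeeds.
The match spans [3:41] → '"lsi"tvd"7n"tvd""y82wj"tvd"zvj"tvd"89"'.
Captured: group 1 = 'lsi"tvd"7n"tvd""y82wj"tvd"zvj"tvd"89'.

(3, 41)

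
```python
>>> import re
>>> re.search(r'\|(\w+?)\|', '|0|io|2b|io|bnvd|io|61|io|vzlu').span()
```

(0, 3)

`re.search` scans for the first position where the pattern succeeds.
The match spans [0:3] → '|0|'.
Captured: group 1 = '0'.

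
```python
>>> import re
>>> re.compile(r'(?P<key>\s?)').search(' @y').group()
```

This matches optionally whitespace (captured as 'key').
`re.search` scans for the first position where the pattern succeeds.
The match spans [0:1] → ' '.
Captured: group 1 = ' '.

' '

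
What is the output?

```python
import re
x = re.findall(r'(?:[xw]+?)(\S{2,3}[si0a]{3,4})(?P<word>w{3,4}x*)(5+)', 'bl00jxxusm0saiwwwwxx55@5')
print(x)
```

[('usm0sai', 'wwwwxx', '55')]

The pattern matches one or more of one of [xw] (lazy) (non-capturing group); then 2 to 3 of a non-whitespace character, then 3 to 4 of one of [si0a] (captured); then 3 to 4 of the literal 'w', then zero or more of the literal 'x' (captured as 'word'); then one or more of a literal '5' (captured).
Matches: at [5:22] match 'xxusm0saiwwwwxx55', groups = ('usm0sai', 'wwwwxx', '55').
With 3 capturing groups, `findall` returns a 3-tuple per match.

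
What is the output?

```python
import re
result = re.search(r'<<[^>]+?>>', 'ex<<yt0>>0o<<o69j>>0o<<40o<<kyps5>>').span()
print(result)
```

`re.search` scans for the first position where the pattern succeeds.
The match spans [2:9] → '<<yt0>>'.

(2, 9)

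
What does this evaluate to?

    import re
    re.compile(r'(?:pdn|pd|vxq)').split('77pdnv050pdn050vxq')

['77', 'v050', '050', '']

Alternation isn't longest-match — the leftmost alternative that fits at this position is chosen.
The string is cut at each match, leaving 4 pieces.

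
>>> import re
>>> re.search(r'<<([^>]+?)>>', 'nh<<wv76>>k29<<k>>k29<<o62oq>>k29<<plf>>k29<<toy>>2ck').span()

(2, 10)

`search` walks the string left to right and returns the first match it finds.
The match spans [2:10] → '<<wv76>>'.
Captured: group 1 = 'wv76'.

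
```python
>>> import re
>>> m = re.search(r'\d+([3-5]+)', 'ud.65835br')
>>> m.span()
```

The pattern matches one or more of a digit; then one or more of a character in [3-5] (captured).
`re.search` tries every starting position until one works.
The match spans [3:8] → '65835'.
Captured: group 1 = '5'.

(3, 8)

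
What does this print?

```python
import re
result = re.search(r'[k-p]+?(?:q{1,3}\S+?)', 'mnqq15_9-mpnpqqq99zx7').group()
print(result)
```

mnqq1

This matches one or more of a character in [k-p] (lazy); then 1 to 3 of a literal 'q', then one or more of a non-whitespace character (lazy) (non-capturing group).
The match spans [0:5] → 'mnqq1'.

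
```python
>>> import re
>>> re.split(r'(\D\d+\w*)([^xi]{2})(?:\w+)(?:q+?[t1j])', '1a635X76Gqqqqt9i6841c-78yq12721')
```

['1', 'a635X76Gqqqqt9i6841c', '-7', '2721']

This matches a non-digit, then one or more of a digit, then zero or more of a word character (captured); then exactly 2 of any character except [xi] (captured); then one or more of a word character (non-capturing group); then one or more of the literal 'q' (lazy), then one of [t1j] (non-capturing group).
`re.split` interleaves the captured-group text with the surrounding fragments.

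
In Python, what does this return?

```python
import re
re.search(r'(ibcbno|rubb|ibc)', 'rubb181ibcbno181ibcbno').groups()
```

('rubb',)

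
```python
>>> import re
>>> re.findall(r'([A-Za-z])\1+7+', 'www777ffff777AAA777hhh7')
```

After group 1 captures some text, `\1` only succeeds where that same text appears again.
Scanning left to right: at [0:6] match 'www777', group 1 = 'w'; at [6:13] match 'ffff777', group 1 = 'f'; at [13:19] match 'AAA777', group 1 = 'A'; at [19:23] match 'hhh7', group 1 = 'h'.
Because there's exactly one group, `findall` drops the full match and keeps group 1 from each hit.

['w', 'f', 'A', 'h']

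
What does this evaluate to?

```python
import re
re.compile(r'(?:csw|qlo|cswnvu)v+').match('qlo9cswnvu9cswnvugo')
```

None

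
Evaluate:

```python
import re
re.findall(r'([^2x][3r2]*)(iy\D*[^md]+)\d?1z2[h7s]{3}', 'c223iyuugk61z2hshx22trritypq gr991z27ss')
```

The pattern matches any character except [2x], then zero or more of one of [3r2] (captured); then the literal 'iy', then zero or more of a non-digit, then one or more of any character except [md] (captured); then optionally a digit, then the literal '1z2', then exactly 3 of one of [h7s].
Scanning left to right: at [0:39] match 'c223iyuugk61z2hshx22trritypq gr991z27ss', groups = ('c223', 'iyuugk61z2hshx22trritypq gr99').
With 2 capturing groups, `findall` returns a 2-tuple per match.

[('c223', 'iyuugk61z2hshx22trritypq gr99')]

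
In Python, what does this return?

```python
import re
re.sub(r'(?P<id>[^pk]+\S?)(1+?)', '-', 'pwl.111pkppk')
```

'p-pkppk'

Each match is replaced by '-'.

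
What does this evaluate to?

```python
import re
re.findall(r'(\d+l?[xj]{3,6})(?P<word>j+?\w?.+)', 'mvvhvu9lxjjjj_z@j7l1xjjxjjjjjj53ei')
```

[('9lxjjj', 'j_z@j7l1xjjxjjjjjj53ei')]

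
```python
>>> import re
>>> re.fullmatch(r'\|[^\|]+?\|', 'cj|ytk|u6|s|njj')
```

None

`re.fullmatch` requires the pattern to consume the entire string.
Here the string isn't matched end-to-end, so the call returns None.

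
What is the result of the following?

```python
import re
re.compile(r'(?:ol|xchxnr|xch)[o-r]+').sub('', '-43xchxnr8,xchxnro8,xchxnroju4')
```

'-43xchxnr8,8,ju4'

Every occurrence is swapped for ''.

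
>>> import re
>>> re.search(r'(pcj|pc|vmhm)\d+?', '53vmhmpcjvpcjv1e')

None

`re.search` scans for the first position where the pattern succeeds.
Here no position works, so the call returns None.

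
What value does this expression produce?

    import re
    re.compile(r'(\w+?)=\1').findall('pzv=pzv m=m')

A backreference is literal: `\1` must see the identical characters the first group matched.
Matches: at [0:7] match 'pzv=pzv', group 1 = 'pzv'; at [8:11] match 'm=m', group 1 = 'm'.
With a single group, `findall` returns only what that group captured — 2 items.

['pzv', 'm']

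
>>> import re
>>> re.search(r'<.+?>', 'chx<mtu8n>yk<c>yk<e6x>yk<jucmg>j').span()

(3, 10)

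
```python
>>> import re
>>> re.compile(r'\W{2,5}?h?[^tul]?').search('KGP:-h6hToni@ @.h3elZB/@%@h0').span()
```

Pattern: 2 to 5 of a non-word character (lazy); then optionally a literal 'h', then optionally any character except [tul].
`search` walks the string left to right and returns the first match it finds.
The match spans [3:7] → ':-h6'.

(3, 7)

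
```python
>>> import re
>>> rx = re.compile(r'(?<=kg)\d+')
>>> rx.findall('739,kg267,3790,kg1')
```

['267', '1']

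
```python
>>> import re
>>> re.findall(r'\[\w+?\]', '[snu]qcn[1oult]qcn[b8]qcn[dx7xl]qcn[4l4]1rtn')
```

['[snu]', '[1oult]', '[b8]', '[dx7xl]', '[4l4]']

Matches: at [0:5] → '[snu]'; at [8:15] → '[1oult]'; at [18:22] → '[b8]'; at [25:32] → '[dx7xl]'; at [35:40] → '[4l4]'.
With no groups in the pattern, `findall` gives back each whole match — 5 here.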